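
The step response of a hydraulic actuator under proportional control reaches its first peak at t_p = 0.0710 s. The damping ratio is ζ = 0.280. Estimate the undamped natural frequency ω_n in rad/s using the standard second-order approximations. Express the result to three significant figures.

ω_n ≈ 46.1 rad/s

Peak time t_p = π/ω_d, so ω_d = π/t_p = π/0.0710 = 44.2 rad/s.
ω_n = ω_d/√(1−ζ²) = 44.2/√0.922 = 46.1 rad/s.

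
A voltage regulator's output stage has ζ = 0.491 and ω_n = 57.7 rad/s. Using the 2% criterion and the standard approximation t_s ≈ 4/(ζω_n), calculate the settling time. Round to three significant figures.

t_s ≈ 0.141 s

t_s ≈ 4/(ζω_n) = 4/(0.491 × 57.7) = 0.141 s.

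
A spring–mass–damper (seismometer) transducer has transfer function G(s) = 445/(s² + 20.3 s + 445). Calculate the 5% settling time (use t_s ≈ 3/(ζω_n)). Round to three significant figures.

ω_n = √445 = 21.1 rad/s; ζ = 20.3/(2·21.1) = 0.481.
t_s ≈ 3/(ζω_n) = 3/(0.481·21.1) = 0.296 s.

t_s ≈ 0.296 s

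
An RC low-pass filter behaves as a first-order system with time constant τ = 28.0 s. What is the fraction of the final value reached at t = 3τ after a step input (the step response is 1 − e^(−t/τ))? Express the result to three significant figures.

y/y_∞ ≈ 0.950

y(t)/y_∞ = 1 − e^(−t/τ) = 1 − e^(−3) = 1 − e^(−3.00) = 0.950.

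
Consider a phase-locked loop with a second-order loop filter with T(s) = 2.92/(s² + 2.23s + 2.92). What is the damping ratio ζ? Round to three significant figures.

ζ ≈ 0.653

ω_n = √2.92 = 1.71 rad/s; ζ = 2.23/(2·1.71) = 0.653.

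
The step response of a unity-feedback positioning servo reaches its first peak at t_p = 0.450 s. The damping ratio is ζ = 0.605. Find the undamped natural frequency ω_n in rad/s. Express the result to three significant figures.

ω_n ≈ 8.77 rad/s

Peak time t_p = π/ω_d, so ω_d = π/t_p = π/0.450 = 6.98 rad/s.
ω_n = ω_d/√(1−ζ²) = 6.98/√0.634 = 8.77 rad/s.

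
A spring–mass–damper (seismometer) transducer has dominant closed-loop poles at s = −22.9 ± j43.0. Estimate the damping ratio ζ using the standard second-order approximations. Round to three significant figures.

The poles are at −σ ± jω_d with σ = 22.9 and ω_d = 43.0, so ω_n = √(σ²+ω_d²) = 48.7 rad/s and ζ = σ/ω_n = 0.470.

ζ ≈ 0.470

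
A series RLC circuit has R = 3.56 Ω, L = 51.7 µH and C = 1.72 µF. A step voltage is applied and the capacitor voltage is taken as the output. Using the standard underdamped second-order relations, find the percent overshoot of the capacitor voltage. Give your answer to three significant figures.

%OS ≈ 34.0%

For a series RLC circuit (capacitor voltage as output), ω_n = 1/√(LC) = 1/√(51.7 µH · 1.72 µF) = 106000 rad/s.
ζ = (R/2)·√(C/L) = (3.56/2)·√(1.72 µF/51.7 µH) = 0.325.
%OS = 100 e^{−πζ/√(1−ζ²)} with ζ = 0.325 gives 34.0%.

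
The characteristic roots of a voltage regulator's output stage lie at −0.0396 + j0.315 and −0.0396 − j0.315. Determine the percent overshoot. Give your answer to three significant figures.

%OS ≈ 67.4%

|pole| = ω_n = √(0.0396² + 0.315²) = 0.317 rad/s; ζ = cos θ = σ/ω_n = 0.125.
%OS = 100 e^{−πζ/√(1−ζ²)} with ζ = 0.125 gives 67.4%.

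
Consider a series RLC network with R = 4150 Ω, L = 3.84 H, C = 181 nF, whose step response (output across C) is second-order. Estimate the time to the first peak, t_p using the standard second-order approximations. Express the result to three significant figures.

t_p ≈ 0.00293 s

For a series RLC circuit (capacitor voltage as output), ω_n = 1/√(LC) = 1/√(3.84 H · 181 nF) = 1200 rad/s.
ζ = (R/2)·√(C/L) = (4150/2)·√(181 nF/3.84 H) = 0.450.
ω_d = ω_n√(1−ζ²) = 1070 rad/s. t_p = π/ω_d = 0.00293 s.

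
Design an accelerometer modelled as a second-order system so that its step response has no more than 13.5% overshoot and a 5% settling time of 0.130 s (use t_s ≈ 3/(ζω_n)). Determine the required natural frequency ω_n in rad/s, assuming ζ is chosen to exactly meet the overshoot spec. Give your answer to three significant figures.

ω_n ≈ 42.9 rad/s

From %OS = 100·exp(−πζ/√(1−ζ²)), invert to get ζ = −ln(OS)/√(π² + ln²(OS)) with OS = 0.135.
−ln 0.135 = 2.002, so ζ = 2.002/√(π² + 4.010) = 0.538.
From t_s ≈ 3/(ζω_n): ω_n = 3/(ζ·t_s) = 3/(0.538·0.130) = 42.9 rad/s.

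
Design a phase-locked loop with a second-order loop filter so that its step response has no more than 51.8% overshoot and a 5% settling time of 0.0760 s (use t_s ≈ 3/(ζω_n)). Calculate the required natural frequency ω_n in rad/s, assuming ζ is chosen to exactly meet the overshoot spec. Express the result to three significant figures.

From %OS = 100·exp(−πζ/√(1−ζ²)), invert to get ζ = −ln(OS)/√(π² + ln²(OS)) with OS = 0.518.
−ln 0.518 = 0.6578, so ζ = 0.6578/√(π² + 0.4327) = 0.205.
From t_s ≈ 3/(ζω_n): ω_n = 3/(ζ·t_s) = 3/(0.205·0.0760) = 193 rad/s.

ω_n ≈ 193 rad/s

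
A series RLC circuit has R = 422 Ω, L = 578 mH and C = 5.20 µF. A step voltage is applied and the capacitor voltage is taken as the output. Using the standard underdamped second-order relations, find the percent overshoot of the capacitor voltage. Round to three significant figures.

For a series RLC circuit (capacitor voltage as output), ω_n = 1/√(LC) = 1/√(578 mH · 5.20 µF) = 577 rad/s.
ζ = (R/2)·√(C/L) = (422/2)·√(5.20 µF/578 mH) = 0.633.
%OS = 100·exp(−πζ/√(1−ζ²)) = 7.67%.

%OS ≈ 7.67%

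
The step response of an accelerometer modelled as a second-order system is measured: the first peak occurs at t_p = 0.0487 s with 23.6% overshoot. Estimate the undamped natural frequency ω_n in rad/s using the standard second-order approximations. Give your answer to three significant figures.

ζ from %OS: ζ = |ln 0.236|/√(π²+ln²0.236) = 0.418.
t_p = π/ω_d ⇒ ω_d = 64.5 rad/s; then ω_n = ω_d/√(1−ζ²) = 71.0 rad/s.

ω_n ≈ 71.0 rad/s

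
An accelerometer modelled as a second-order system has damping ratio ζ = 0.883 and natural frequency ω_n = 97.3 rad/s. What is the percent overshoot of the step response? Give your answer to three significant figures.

%OS ≈ 0.271%

For an underdamped second-order system, %OS = 100·exp(−πζ/√(1−ζ²)).
πζ/√(1−ζ²) = π·0.883/√(1−0.780) = 5.910, so %OS = 100·e^(−5.910) = 0.271%.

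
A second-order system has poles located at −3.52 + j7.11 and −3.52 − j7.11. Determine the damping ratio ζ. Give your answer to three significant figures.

ζ ≈ 0.444

|pole| = ω_n = √(3.52² + 7.11²) = 7.93 rad/s; ζ = cos θ = σ/ω_n = 0.444.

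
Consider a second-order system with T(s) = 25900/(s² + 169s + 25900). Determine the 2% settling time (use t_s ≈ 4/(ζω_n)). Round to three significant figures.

Matching coefficients with s² + 2ζω_n s + ω_n² gives ω_n² = 25900 ⇒ ω_n = 161 rad/s, and ζ = 169/(2ω_n) = 0.525.
t_s ≈ 4/(ζω_n) = 4/(0.525·161) = 0.0473 s.

t_s ≈ 0.0473 s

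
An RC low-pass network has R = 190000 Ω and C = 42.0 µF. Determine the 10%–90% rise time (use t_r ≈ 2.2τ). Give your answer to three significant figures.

t_r ≈ 17.6 s

τ = RC = 190000 × 42.0 µF = 7.98 s.
t_r ≈ 2.2τ = 17.6 s.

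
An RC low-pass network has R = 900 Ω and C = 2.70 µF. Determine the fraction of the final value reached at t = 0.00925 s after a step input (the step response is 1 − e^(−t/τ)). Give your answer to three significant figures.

τ = RC = 900 × 2.70 µF = 0.00243 s.
y(t)/y_∞ = 1 − e^(−t/τ) = 1 − e^(−0.00925/0.00243) = 1 − e^(−3.81) = 0.978.

y/y_∞ ≈ 0.978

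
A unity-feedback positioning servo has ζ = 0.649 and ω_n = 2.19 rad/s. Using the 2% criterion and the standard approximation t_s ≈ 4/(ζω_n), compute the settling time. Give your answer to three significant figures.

t_s ≈ 2.81 s

t_s ≈ 4/(ζω_n) = 4/(0.649 × 2.19) = 2.81 s.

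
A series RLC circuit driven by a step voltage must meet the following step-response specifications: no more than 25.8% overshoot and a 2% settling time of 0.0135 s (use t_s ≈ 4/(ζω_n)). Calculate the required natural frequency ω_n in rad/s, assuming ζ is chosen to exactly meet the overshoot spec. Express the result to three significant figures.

ζ = −ln(OS)/√(π² + (ln OS)²). With OS = 0.258, ln OS = −1.355 and ζ = 1.355/3.421 = 0.396.
Then ω_n = 4/(ζ t_s) = 4/(0.396 × 0.0135) = 748 rad/s.

ω_n ≈ 748 rad/s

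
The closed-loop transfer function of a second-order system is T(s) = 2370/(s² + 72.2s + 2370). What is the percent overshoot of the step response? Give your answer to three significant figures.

ω_n = √2370 = 48.7 rad/s; ζ = 72.2/(2·48.7) = 0.742.
%OS = 100 e^{−πζ/√(1−ζ²)} with ζ = 0.742 gives 3.10%.

%OS ≈ 3.10%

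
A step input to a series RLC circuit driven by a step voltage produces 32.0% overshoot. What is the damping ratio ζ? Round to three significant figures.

ζ ≈ 0.341

ζ = −ln(OS)/√(π² + (ln OS)²). With OS = 0.320, ln OS = −1.139 and ζ = 1.139/3.342 = 0.341.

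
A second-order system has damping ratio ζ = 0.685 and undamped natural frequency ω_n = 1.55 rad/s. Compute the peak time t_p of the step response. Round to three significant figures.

The damped frequency is ω_d = ω_n√(1−ζ²) = 1.55·√(1−0.469) = 1.13 rad/s.
Peak time t_p = π/ω_d = π/1.13 = 2.78 s.

t_p ≈ 2.78 s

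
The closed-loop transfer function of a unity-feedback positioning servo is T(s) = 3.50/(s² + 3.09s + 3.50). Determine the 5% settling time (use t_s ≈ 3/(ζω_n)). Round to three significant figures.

Comparing the denominator to s² + 2ζω_n s + ω_n²: ω_n = √3.50 = 1.87 rad/s, and 2ζω_n = 3.09 so ζ = 3.09/(2·1.87) = 0.826.
t_s ≈ 3/(ζω_n) = 3/(0.826·1.87) = 1.94 s.

t_s ≈ 1.94 s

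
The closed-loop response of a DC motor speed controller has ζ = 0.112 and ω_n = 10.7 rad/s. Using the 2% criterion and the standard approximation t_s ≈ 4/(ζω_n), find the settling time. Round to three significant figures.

t_s ≈ 3.34 s

t_s ≈ 4/(ζω_n) = 4/(0.112 × 10.7) = 3.34 s.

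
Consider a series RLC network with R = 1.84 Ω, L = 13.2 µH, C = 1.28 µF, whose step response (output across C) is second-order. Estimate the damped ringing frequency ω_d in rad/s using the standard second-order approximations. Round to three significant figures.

For a series RLC circuit (capacitor voltage as output), ω_n = 1/√(LC) = 1/√(13.2 µH · 1.28 µF) = 243000 rad/s.
ζ = (R/2)·√(C/L) = (1.84/2)·√(1.28 µF/13.2 µH) = 0.286.
ω_d = ω_n√(1−ζ²) = 233000 rad/s.

ω_d ≈ 233000 rad/s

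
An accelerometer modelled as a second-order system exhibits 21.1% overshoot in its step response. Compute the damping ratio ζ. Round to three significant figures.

ζ ≈ 0.444

ζ = −ln(OS)/√(π² + (ln OS)²). With OS = 0.211, ln OS = −1.556 and ζ = 1.556/3.506 = 0.444.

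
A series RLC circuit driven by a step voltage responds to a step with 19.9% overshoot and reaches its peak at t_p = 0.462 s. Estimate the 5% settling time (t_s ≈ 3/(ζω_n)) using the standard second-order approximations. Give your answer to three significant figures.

t_s ≈ 0.858 s

ζ from %OS: ζ = |ln 0.199|/√(π²+ln²0.199) = 0.457.
t_p = π/ω_d ⇒ ω_d = 6.80 rad/s; then ω_n = ω_d/√(1−ζ²) = 7.65 rad/s.
t_s ≈ 3/(ζω_n) = 3/(0.457·7.65) = 0.858 s.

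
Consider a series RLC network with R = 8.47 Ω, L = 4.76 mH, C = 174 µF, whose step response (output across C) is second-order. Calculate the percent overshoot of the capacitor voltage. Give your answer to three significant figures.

For a series RLC circuit (capacitor voltage as output), ω_n = 1/√(LC) = 1/√(4.76 mH · 174 µF) = 1100 rad/s.
ζ = (R/2)·√(C/L) = (8.47/2)·√(174 µF/4.76 mH) = 0.810.
Overshoot: exp(−π·0.810/√(1−0.810²)) = 0.0131, i.e. 1.31%.

%OS ≈ 1.31%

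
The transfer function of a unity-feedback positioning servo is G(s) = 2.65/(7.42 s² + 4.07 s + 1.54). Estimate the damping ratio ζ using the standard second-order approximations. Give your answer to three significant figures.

ζ ≈ 0.602

Dividing through by 7.42: denominator becomes s² + 0.5485 s + 0.2075.
So ω_n = √0.2075 = 0.456 rad/s and ζ = 0.5485/(2·0.456) = 0.602.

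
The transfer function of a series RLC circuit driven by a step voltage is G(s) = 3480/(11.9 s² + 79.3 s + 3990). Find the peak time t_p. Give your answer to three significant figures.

Dividing through by 11.9: denominator becomes s² + 6.664 s + 335.3.
So ω_n = √335.3 = 18.3 rad/s and ζ = 6.664/(2·18.3) = 0.182.
The damped frequency ω_d = ω_n√(1−ζ²) = 18.0 rad/s. t_p = π/ω_d = 0.174 s.

t_p ≈ 0.174 s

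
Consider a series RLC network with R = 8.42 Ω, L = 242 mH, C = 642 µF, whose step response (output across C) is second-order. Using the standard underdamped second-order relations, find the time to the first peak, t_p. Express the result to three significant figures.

t_p ≈ 0.0401 s

For a series RLC circuit (capacitor voltage as output), ω_n = 1/√(LC) = 1/√(242 mH · 642 µF) = 80.2 rad/s.
ζ = (R/2)·√(C/L) = (8.42/2)·√(642 µF/242 mH) = 0.217.
ω_d = 80.2·√(1 − 0.217²) = 78.3 rad/s. t_p = π/ω_d = 0.0401 s.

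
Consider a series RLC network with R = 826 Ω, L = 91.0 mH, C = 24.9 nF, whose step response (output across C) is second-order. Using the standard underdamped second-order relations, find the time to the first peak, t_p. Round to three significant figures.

For a series RLC circuit (capacitor voltage as output), ω_n = 1/√(LC) = 1/√(91.0 mH · 24.9 nF) = 21000 rad/s.
ζ = (R/2)·√(C/L) = (826/2)·√(24.9 nF/91.0 mH) = 0.216.
The damped frequency ω_d = ω_n√(1−ζ²) = 20500 rad/s. t_p = π/ω_d = 0.000153 s.

t_p ≈ 0.000153 s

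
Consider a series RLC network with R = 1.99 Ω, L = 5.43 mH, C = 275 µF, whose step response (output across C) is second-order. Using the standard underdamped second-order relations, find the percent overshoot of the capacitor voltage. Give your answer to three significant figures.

For a series RLC circuit (capacitor voltage as output), ω_n = 1/√(LC) = 1/√(5.43 mH · 275 µF) = 818 rad/s.
ζ = (R/2)·√(C/L) = (1.99/2)·√(275 µF/5.43 mH) = 0.224.
%OS = 100·exp(−πζ/√(1−ζ²)) = 48.6%.

%OS ≈ 48.6%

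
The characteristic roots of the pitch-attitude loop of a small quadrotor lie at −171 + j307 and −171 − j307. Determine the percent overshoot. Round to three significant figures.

The poles are at −σ ± jω_d with σ = 171 and ω_d = 307, so ω_n = √(σ²+ω_d²) = 351 rad/s and ζ = σ/ω_n = 0.487.
%OS = 100·exp(−πζ/√(1−ζ²)) = 17.4%.

%OS ≈ 17.4%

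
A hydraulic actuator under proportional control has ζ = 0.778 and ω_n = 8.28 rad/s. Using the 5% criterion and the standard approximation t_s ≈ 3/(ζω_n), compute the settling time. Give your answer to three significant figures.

t_s ≈ 0.466 s

t_s ≈ 3/(ζω_n) = 3/(0.778 × 8.28) = 0.466 s.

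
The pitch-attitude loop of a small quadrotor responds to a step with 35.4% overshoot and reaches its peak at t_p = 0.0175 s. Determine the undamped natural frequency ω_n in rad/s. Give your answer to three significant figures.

ω_n ≈ 189 rad/s

The overshoot fixes ζ = −ln(OS)/√(π²+ln²(OS)) = 0.314.
From t_p = π/ω_d, ω_d = π/0.0175 = 180 rad/s, so ω_n = ω_d/√(1−ζ²) = 189 rad/s.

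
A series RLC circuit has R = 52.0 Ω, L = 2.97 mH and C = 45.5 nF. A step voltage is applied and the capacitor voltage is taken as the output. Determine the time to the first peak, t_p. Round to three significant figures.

t_p ≈ 0.0000367 s

For a series RLC circuit (capacitor voltage as output), ω_n = 1/√(LC) = 1/√(2.97 mH · 45.5 nF) = 86000 rad/s.
ζ = (R/2)·√(C/L) = (52.0/2)·√(45.5 nF/2.97 mH) = 0.102.
ω_d = ω_n√(1−ζ²) = 85600 rad/s. t_p = π/ω_d = 0.0000367 s.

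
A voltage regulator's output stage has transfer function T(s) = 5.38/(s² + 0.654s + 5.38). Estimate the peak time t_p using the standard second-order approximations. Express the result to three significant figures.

t_p ≈ 1.37 s

Comparing the denominator to s² + 2ζω_n s + ω_n²: ω_n = √5.38 = 2.32 rad/s, and 2ζω_n = 0.654 so ζ = 0.654/(2·2.32) = 0.141.
ω_d = ω_n√(1−ζ²) = 2.30 rad/s. Then t_p = π/ω_d = 1.37 s.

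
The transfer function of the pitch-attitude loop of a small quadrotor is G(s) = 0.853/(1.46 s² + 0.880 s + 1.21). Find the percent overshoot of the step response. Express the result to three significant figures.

Dividing through by 1.46: denominator becomes s² + 0.6027 s + 0.8288.
So ω_n = √0.8288 = 0.910 rad/s and ζ = 0.6027/(2·0.910) = 0.331.
%OS = 100 e^{−πζ/√(1−ζ²)} with ζ = 0.331 gives 33.2%.

%OS ≈ 33.2%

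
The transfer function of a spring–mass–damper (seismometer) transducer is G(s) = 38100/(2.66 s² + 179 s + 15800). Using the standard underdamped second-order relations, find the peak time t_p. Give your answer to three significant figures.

t_p ≈ 0.0453 s

Dividing through by 2.66: denominator becomes s² + 67.29 s + 5940.
So ω_n = √5940 = 77.1 rad/s and ζ = 67.29/(2·77.1) = 0.437.
ω_d = 77.1·√(1 − 0.437²) = 69.3 rad/s. t_p = π/ω_d = 0.0453 s.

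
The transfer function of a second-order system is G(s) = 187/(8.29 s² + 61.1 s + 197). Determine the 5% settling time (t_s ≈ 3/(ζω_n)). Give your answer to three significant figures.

Dividing through by 8.29: denominator becomes s² + 7.370 s + 23.76.
So ω_n = √23.76 = 4.87 rad/s and ζ = 7.370/(2·4.87) = 0.756.
t_s ≈ 3/(ζω_n) = 0.814 s.

t_s ≈ 0.814 s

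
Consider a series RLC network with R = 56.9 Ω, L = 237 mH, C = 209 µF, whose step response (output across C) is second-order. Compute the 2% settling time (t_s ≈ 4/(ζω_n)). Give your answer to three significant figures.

t_s ≈ 0.0333 s

For a series RLC circuit (capacitor voltage as output), ω_n = 1/√(LC) = 1/√(237 mH · 209 µF) = 142 rad/s.
ζ = (R/2)·√(C/L) = (56.9/2)·√(209 µF/237 mH) = 0.845.
t_s ≈ 4/(ζω_n) = 0.0333 s.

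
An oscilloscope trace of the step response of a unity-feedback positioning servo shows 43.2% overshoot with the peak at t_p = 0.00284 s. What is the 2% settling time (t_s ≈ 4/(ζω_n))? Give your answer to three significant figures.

From the overshoot, ζ = −ln(OS)/√(π²+ln²(OS)) = 0.258.
From t_p = π/ω_d, ω_d = π/0.00284 = 1110 rad/s, so ω_n = ω_d/√(1−ζ²) = 1140 rad/s.
t_s ≈ 4/(ζω_n) = 4/(0.258·1140) = 0.0135 s.

t_s ≈ 0.0135 s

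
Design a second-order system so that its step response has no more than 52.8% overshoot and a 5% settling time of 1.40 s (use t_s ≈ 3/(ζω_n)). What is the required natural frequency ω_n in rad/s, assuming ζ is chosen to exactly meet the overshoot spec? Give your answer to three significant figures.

ω_n ≈ 10.8 rad/s

ζ = −ln(OS)/√(π² + (ln OS)²). With OS = 0.528, ln OS = −0.6387 and ζ = 0.6387/3.206 = 0.199.
Then ω_n = 3/(ζ t_s) = 3/(0.199 × 1.40) = 10.8 rad/s.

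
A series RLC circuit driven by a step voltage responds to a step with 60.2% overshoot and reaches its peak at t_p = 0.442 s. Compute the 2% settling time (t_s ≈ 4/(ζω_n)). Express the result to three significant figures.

t_s ≈ 3.48 s

The overshoot fixes ζ = −ln(OS)/√(π²+ln²(OS)) = 0.159.
t_p = π/ω_d ⇒ ω_d = 7.11 rad/s; then ω_n = ω_d/√(1−ζ²) = 7.20 rad/s.
t_s ≈ 4/(ζω_n) = 4/(0.159·7.20) = 3.48 s.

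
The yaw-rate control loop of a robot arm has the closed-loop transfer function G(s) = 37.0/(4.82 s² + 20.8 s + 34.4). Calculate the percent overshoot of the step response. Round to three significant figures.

Dividing through by 4.82: denominator becomes s² + 4.315 s + 7.137.
So ω_n = √7.137 = 2.67 rad/s and ζ = 4.315/(2·2.67) = 0.808.
Overshoot: exp(−π·0.808/√(1−0.808²)) = 0.0135, i.e. 1.35%.

%OS ≈ 1.35%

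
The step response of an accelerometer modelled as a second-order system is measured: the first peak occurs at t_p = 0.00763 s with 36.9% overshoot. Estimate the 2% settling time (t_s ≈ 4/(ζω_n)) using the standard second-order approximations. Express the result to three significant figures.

t_s ≈ 0.0306 s

From the overshoot, ζ = −ln(OS)/√(π²+ln²(OS)) = 0.302.
t_p = π/ω_d ⇒ ω_d = 412 rad/s; then ω_n = ω_d/√(1−ζ²) = 432 rad/s.
t_s ≈ 4/(ζω_n) = 4/(0.302·432) = 0.0306 s.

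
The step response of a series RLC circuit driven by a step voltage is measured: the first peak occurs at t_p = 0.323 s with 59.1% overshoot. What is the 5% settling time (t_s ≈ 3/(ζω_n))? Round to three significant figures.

The overshoot fixes ζ = −ln(OS)/√(π²+ln²(OS)) = 0.165.
From t_p = π/ω_d, ω_d = π/0.323 = 9.73 rad/s, so ω_n = ω_d/√(1−ζ²) = 9.86 rad/s.
t_s ≈ 3/(ζω_n) = 3/(0.165·9.86) = 1.84 s.

t_s ≈ 1.84 s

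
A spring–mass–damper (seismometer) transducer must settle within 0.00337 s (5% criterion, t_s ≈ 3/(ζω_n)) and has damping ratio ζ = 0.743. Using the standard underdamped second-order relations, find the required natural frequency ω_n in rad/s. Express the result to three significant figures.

Rearranging t_s ≈ 3/(ζω_n) gives ω_n = 3/(ζ·t_s) = 3/(0.743 × 0.00337) = 1200 rad/s.

ω_n ≈ 1200 rad/s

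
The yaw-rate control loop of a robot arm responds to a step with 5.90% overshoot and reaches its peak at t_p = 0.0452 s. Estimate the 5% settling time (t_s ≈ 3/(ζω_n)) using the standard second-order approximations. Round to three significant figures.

t_s ≈ 0.0479 s

ζ from %OS: ζ = |ln 0.0590|/√(π²+ln²0.0590) = 0.669.
From t_p = π/ω_d, ω_d = π/0.0452 = 69.5 rad/s, so ω_n = ω_d/√(1−ζ²) = 93.5 rad/s.
t_s ≈ 3/(ζω_n) = 3/(0.669·93.5) = 0.0479 s.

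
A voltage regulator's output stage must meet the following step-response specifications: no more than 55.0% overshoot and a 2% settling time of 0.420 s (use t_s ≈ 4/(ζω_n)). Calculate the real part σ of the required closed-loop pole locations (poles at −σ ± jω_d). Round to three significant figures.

The settling-time spec alone fixes σ = ζω_n = 4/t_s = 4/0.420 = 9.52.
(Overshoot then fixes ζ = 0.187 and hence ω_d = σ·√(1−ζ²)/ζ = 50.0 rad/s.)

σ ≈ 9.52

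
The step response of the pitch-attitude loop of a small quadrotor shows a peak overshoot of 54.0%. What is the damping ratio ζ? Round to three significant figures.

Inverting the overshoot relation: ζ = |ln 0.540|/√(π² + ln²0.540) = 0.192.

ζ ≈ 0.192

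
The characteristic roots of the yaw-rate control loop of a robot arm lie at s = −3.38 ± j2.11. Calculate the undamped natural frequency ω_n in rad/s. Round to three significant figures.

The poles are at −σ ± jω_d with σ = 3.38 and ω_d = 2.11, so ω_n = √(σ²+ω_d²) = 3.98 rad/s and ζ = σ/ω_n = 0.848.

ω_n ≈ 3.98 rad/s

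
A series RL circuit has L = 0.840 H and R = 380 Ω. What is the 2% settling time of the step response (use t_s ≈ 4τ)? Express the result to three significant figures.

t_s ≈ 0.00884 s

τ = L/R = 0.840/380 = 0.00221 s.
t_s ≈ 4τ = 0.00884 s.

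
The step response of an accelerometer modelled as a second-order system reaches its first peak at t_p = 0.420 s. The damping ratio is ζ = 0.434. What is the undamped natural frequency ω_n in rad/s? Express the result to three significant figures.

ω_n ≈ 8.30 rad/s

Peak time t_p = π/ω_d, so ω_d = π/t_p = π/0.420 = 7.48 rad/s.
ω_n = ω_d/√(1−ζ²) = 7.48/√0.812 = 8.30 rad/s.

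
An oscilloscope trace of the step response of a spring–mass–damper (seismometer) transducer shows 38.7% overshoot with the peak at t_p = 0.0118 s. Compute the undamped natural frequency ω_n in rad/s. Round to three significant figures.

ζ from %OS: ζ = |ln 0.387|/√(π²+ln²0.387) = 0.289.
t_p = π/ω_d ⇒ ω_d = 266 rad/s; then ω_n = ω_d/√(1−ζ²) = 278 rad/s.

ω_n ≈ 278 rad/s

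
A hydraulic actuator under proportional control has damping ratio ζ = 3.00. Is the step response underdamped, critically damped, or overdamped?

Since ζ = 3.00 > 1, the system is overdamped.

overdamped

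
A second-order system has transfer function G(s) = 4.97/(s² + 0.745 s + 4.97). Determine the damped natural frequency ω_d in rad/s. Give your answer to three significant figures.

Matching coefficients with s² + 2ζω_n s + ω_n² gives ω_n² = 4.97 ⇒ ω_n = 2.23 rad/s, and ζ = 0.745/(2ω_n) = 0.167.
ω_d = ω_n√(1−ζ²) = 2.20 rad/s.

ω_d ≈ 2.20 rad/s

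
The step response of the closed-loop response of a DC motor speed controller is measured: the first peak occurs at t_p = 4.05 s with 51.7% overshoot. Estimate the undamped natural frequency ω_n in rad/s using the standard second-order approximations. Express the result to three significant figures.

ω_n ≈ 0.793 rad/s

From the overshoot, ζ = −ln(OS)/√(π²+ln²(OS)) = 0.206.
From t_p = π/ω_d, ω_d = π/4.05 = 0.776 rad/s, so ω_n = ω_d/√(1−ζ²) = 0.793 rad/s.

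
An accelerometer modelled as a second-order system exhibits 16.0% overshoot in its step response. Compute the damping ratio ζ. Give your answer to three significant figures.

ζ ≈ 0.504

ζ = −ln(OS)/√(π² + (ln OS)²). With OS = 0.160, ln OS = −1.833 and ζ = 1.833/3.637 = 0.504.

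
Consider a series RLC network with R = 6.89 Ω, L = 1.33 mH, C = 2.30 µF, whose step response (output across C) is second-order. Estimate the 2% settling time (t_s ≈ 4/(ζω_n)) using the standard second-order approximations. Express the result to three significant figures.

t_s ≈ 0.00154 s

For a series RLC circuit (capacitor voltage as output), ω_n = 1/√(LC) = 1/√(1.33 mH · 2.30 µF) = 18100 rad/s.
ζ = (R/2)·√(C/L) = (6.89/2)·√(2.30 µF/1.33 mH) = 0.143.
t_s ≈ 4/(ζω_n) = 0.00154 s.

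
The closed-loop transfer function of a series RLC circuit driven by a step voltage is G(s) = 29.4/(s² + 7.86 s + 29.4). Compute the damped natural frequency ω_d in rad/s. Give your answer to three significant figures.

Matching coefficients with s² + 2ζω_n s + ω_n² gives ω_n² = 29.4 ⇒ ω_n = 5.42 rad/s, and ζ = 7.86/(2ω_n) = 0.725.
ω_d = ω_n√(1−ζ²) = 3.74 rad/s.

ω_d ≈ 3.74 rad/s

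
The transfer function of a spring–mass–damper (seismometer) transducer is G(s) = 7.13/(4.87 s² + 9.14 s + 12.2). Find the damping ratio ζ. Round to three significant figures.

Dividing through by 4.87: denominator becomes s² + 1.877 s + 2.505.
So ω_n = √2.505 = 1.58 rad/s and ζ = 1.877/(2·1.58) = 0.593.

ζ ≈ 0.593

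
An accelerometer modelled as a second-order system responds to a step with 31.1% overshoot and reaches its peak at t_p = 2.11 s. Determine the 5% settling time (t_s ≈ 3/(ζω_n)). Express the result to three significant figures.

t_s ≈ 5.42 s

The overshoot fixes ζ = −ln(OS)/√(π²+ln²(OS)) = 0.348.
t_p = π/ω_d ⇒ ω_d = 1.49 rad/s; then ω_n = ω_d/√(1−ζ²) = 1.59 rad/s.
t_s ≈ 3/(ζω_n) = 3/(0.348·1.59) = 5.42 s.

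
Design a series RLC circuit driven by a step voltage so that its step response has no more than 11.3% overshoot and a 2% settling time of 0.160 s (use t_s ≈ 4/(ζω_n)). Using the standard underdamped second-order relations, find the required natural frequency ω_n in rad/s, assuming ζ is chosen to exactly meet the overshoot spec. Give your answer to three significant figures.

From %OS = 100·exp(−πζ/√(1−ζ²)), invert to get ζ = −ln(OS)/√(π² + ln²(OS)) with OS = 0.113.
−ln 0.113 = 2.180, so ζ = 2.180/√(π² + 4.754) = 0.570.
Then ω_n = 4/(ζ t_s) = 4/(0.570 × 0.160) = 43.8 rad/s.

ω_n ≈ 43.8 rad/s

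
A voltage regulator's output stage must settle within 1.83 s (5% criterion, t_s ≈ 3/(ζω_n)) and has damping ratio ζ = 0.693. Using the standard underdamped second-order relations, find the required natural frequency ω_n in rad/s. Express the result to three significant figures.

ω_n ≈ 2.37 rad/s

Rearranging t_s ≈ 3/(ζω_n) gives ω_n = 3/(ζ·t_s) = 3/(0.693 × 1.83) = 2.37 rad/s.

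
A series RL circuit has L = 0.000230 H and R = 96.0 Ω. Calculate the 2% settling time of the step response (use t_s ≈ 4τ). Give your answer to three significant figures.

τ = L/R = 0.000230/96.0 = 0.00000240 s.
t_s ≈ 4τ = 0.00000958 s.

t_s ≈ 0.00000958 s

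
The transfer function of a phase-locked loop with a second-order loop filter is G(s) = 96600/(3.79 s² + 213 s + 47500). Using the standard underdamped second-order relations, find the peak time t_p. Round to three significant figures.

Dividing through by 3.79: denominator becomes s² + 56.20 s + 12530.
So ω_n = √12530 = 112 rad/s and ζ = 56.20/(2·112) = 0.251.
ω_d = ω_n√(1−ζ²) = 108 rad/s. t_p = π/ω_d = 0.0290 s.

t_p ≈ 0.0290 s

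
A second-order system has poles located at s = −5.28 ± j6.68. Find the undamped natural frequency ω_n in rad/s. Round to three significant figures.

ω_n ≈ 8.51 rad/s

With σ = 5.28, ω_d = 6.68: ω_n = √(σ²+ω_d²) = 8.51 rad/s, ζ = σ/ω_n = 0.620.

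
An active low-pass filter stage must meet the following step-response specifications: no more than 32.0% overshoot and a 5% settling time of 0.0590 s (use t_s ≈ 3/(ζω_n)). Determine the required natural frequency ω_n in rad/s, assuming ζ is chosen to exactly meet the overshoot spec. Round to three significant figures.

Inverting the overshoot relation: ζ = |ln 0.320|/√(π² + ln²0.320) = 0.341.
From t_s ≈ 3/(ζω_n): ω_n = 3/(ζ·t_s) = 3/(0.341·0.0590) = 149 rad/s.

ω_n ≈ 149 rad/s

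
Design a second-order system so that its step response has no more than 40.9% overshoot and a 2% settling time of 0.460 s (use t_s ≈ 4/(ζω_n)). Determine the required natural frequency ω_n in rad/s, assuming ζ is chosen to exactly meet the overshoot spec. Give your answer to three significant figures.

From %OS = 100·exp(−πζ/√(1−ζ²)), invert to get ζ = −ln(OS)/√(π² + ln²(OS)) with OS = 0.409.
−ln 0.409 = 0.8940, so ζ = 0.8940/√(π² + 0.7993) = 0.274.
From t_s ≈ 4/(ζω_n): ω_n = 4/(ζ·t_s) = 4/(0.274·0.460) = 31.8 rad/s.

ω_n ≈ 31.8 rad/s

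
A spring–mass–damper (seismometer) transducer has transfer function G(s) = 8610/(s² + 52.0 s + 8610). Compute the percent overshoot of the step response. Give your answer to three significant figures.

ω_n = √8610 = 92.8 rad/s; ζ = 52.0/(2·92.8) = 0.280.
Overshoot: exp(−π·0.280/√(1−0.280²)) = 0.400, i.e. 40.0%.

%OS ≈ 40.0%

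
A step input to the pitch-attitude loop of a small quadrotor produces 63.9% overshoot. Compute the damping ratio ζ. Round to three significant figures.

ζ = −ln(OS)/√(π² + (ln OS)²). With OS = 0.639, ln OS = −0.4479 and ζ = 0.4479/3.173 = 0.141.

ζ ≈ 0.141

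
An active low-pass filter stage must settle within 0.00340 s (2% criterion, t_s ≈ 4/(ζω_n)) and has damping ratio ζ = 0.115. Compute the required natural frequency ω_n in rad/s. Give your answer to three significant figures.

ω_n ≈ 10200 rad/s

Rearranging t_s ≈ 4/(ζω_n) gives ω_n = 4/(ζ·t_s) = 4/(0.115 × 0.00340) = 10200 rad/s.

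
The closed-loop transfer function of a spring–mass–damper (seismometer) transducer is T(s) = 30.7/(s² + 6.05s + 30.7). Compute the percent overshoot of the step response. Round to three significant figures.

%OS ≈ 12.9%

ω_n = √30.7 = 5.54 rad/s; ζ = 6.05/(2·5.54) = 0.546.
Overshoot: exp(−π·0.546/√(1−0.546²)) = 0.129, i.e. 12.9%.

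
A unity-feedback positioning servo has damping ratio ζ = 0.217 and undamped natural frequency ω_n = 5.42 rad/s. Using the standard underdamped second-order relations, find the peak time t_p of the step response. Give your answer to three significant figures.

The damped frequency is ω_d = ω_n√(1−ζ²) = 5.42·√(1−0.0471) = 5.29 rad/s.
Peak time t_p = π/ω_d = π/5.29 = 0.594 s.

t_p ≈ 0.594 s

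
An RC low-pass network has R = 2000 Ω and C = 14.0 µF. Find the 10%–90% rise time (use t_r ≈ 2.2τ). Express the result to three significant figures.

τ = RC = 2000 × 14.0 µF = 0.0280 s.
t_r ≈ 2.2τ = 0.0616 s.

t_r ≈ 0.0616 s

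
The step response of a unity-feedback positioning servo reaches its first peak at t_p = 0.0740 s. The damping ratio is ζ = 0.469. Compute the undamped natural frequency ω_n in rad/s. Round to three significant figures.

ω_n ≈ 48.1 rad/s

Peak time t_p = π/ω_d, so ω_d = π/t_p = π/0.0740 = 42.5 rad/s.
ω_n = ω_d/√(1−ζ²) = 42.5/√0.780 = 48.1 rad/s.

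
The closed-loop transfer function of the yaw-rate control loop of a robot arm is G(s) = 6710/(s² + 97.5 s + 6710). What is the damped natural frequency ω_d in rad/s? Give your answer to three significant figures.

ω_d ≈ 65.8 rad/s

ω_n = √6710 = 81.9 rad/s; ζ = 97.5/(2·81.9) = 0.595.
The damped frequency ω_d = ω_n√(1−ζ²) = 65.8 rad/s.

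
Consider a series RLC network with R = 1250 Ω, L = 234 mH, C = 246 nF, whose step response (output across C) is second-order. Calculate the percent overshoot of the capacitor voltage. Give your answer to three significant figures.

For a series RLC circuit (capacitor voltage as output), ω_n = 1/√(LC) = 1/√(234 mH · 246 nF) = 4170 rad/s.
ζ = (R/2)·√(C/L) = (1250/2)·√(246 nF/234 mH) = 0.641.
%OS = 100·exp(−πζ/√(1−ζ²)) = 7.26%.

%OS ≈ 7.26%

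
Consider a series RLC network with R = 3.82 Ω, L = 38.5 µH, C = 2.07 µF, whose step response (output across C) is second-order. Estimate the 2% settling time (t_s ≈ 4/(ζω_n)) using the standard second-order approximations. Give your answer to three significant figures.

t_s ≈ 0.0000806 s

For a series RLC circuit (capacitor voltage as output), ω_n = 1/√(LC) = 1/√(38.5 µH · 2.07 µF) = 112000 rad/s.
ζ = (R/2)·√(C/L) = (3.82/2)·√(2.07 µF/38.5 µH) = 0.443.
t_s ≈ 4/(ζω_n) = 0.0000806 s.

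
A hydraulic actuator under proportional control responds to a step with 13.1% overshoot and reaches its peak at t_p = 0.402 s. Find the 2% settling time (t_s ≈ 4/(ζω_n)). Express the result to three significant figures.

From the overshoot, ζ = −ln(OS)/√(π²+ln²(OS)) = 0.543.
From t_p = π/ω_d, ω_d = π/0.402 = 7.81 rad/s, so ω_n = ω_d/√(1−ζ²) = 9.31 rad/s.
t_s ≈ 4/(ζω_n) = 4/(0.543·9.31) = 0.791 s.

t_s ≈ 0.791 s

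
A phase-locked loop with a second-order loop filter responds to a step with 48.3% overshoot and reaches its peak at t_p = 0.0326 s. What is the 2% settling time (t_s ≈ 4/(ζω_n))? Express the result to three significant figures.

t_s ≈ 0.179 s

From the overshoot, ζ = −ln(OS)/√(π²+ln²(OS)) = 0.226.
From t_p = π/ω_d, ω_d = π/0.0326 = 96.4 rad/s, so ω_n = ω_d/√(1−ζ²) = 98.9 rad/s.
t_s ≈ 4/(ζω_n) = 4/(0.226·98.9) = 0.179 s.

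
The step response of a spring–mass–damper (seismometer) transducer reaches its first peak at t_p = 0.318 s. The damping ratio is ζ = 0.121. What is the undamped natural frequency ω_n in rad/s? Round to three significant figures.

ω_n ≈ 9.95 rad/s

Peak time t_p = π/ω_d, so ω_d = π/t_p = π/0.318 = 9.88 rad/s.
ω_n = ω_d/√(1−ζ²) = 9.88/√0.985 = 9.95 rad/s.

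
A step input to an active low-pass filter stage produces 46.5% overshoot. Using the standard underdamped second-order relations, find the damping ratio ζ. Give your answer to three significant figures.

ζ ≈ 0.237

ζ = −ln(OS)/√(π² + (ln OS)²). With OS = 0.465, ln OS = −0.7657 and ζ = 0.7657/3.234 = 0.237.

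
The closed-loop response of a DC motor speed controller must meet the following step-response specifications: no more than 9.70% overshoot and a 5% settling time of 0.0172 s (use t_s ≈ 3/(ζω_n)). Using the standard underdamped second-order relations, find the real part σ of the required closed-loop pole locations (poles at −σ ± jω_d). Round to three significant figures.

The settling-time spec alone fixes σ = ζω_n = 3/t_s = 3/0.0172 = 174.
(Overshoot then fixes ζ = 0.596 and hence ω_d = σ·√(1−ζ²)/ζ = 235 rad/s.)

σ ≈ 174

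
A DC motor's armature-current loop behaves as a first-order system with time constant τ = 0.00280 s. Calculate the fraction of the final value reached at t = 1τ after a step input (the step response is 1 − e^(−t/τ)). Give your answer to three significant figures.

y/y_∞ ≈ 0.632

y(t)/y_∞ = 1 − e^(−t/τ) = 1 − e^(−1) = 1 − e^(−1.00) = 0.632.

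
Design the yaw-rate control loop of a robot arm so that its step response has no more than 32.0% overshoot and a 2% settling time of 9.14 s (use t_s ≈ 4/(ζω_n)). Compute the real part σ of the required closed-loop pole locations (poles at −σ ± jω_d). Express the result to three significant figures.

σ ≈ 0.438

The settling-time spec alone fixes σ = ζω_n = 4/t_s = 4/9.14 = 0.438.
(Overshoot then fixes ζ = 0.341 and hence ω_d = σ·√(1−ζ²)/ζ = 1.21 rad/s.)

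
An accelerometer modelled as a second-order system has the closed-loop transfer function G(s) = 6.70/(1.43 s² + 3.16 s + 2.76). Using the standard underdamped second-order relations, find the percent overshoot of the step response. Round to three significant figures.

Dividing through by 1.43: denominator becomes s² + 2.210 s + 1.930.
So ω_n = √1.930 = 1.39 rad/s and ζ = 2.210/(2·1.39) = 0.795.
%OS = 100·exp(−πζ/√(1−ζ²)) = 1.62%.

%OS ≈ 1.62%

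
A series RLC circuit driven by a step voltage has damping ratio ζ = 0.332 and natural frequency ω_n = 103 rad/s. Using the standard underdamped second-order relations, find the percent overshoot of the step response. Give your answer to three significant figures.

%OS ≈ 33.1%

For an underdamped second-order system, %OS = 100·exp(−πζ/√(1−ζ²)).
πζ/√(1−ζ²) = π·0.332/√(1−0.110) = 1.106, so %OS = 100·e^(−1.106) = 33.1%.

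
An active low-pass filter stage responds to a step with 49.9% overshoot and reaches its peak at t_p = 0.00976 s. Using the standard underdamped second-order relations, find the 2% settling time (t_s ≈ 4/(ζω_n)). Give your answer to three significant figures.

ζ from %OS: ζ = |ln 0.499|/√(π²+ln²0.499) = 0.216.
From t_p = π/ω_d, ω_d = π/0.00976 = 322 rad/s, so ω_n = ω_d/√(1−ζ²) = 330 rad/s.
t_s ≈ 4/(ζω_n) = 4/(0.216·330) = 0.0562 s.

t_s ≈ 0.0562 s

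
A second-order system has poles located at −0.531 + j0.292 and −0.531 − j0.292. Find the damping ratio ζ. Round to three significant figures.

ζ ≈ 0.876

With σ = 0.531, ω_d = 0.292: ω_n = √(σ²+ω_d²) = 0.606 rad/s, ζ = σ/ω_n = 0.876.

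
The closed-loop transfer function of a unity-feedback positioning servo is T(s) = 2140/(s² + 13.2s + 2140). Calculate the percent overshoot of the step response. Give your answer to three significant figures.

Comparing the denominator to s² + 2ζω_n s + ω_n²: ω_n = √2140 = 46.3 rad/s, and 2ζω_n = 13.2 so ζ = 13.2/(2·46.3) = 0.143.
%OS = 100 e^{−πζ/√(1−ζ²)} with ζ = 0.143 gives 63.6%.

%OS ≈ 63.6%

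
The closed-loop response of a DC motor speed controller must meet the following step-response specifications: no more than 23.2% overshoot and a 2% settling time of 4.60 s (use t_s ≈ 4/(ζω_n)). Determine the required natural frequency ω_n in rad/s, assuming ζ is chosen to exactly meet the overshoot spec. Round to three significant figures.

ω_n ≈ 2.06 rad/s

Inverting the overshoot relation: ζ = |ln 0.232|/√(π² + ln²0.232) = 0.422.
From t_s ≈ 4/(ζω_n): ω_n = 4/(ζ·t_s) = 4/(0.422·4.60) = 2.06 rad/s.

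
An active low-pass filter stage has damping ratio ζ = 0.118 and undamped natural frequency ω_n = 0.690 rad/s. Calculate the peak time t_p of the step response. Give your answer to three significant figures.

The damped frequency is ω_d = ω_n√(1−ζ²) = 0.690·√(1−0.0139) = 0.685 rad/s.
Peak time t_p = π/ω_d = π/0.685 = 4.59 s.

t_p ≈ 4.59 s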